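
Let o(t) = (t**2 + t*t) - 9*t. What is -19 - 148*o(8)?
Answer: -8307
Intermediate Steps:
o(t) = -9*t + 2*t**2 (o(t) = (t**2 + t**2) - 9*t = 2*t**2 - 9*t = -9*t + 2*t**2)
-19 - 148*o(8) = -19 - 1184*(-9 + 2*8) = -19 - 1184*(-9 + 16) = -19 - 1184*7 = -19 - 148*56 = -19 - 8288 = -8307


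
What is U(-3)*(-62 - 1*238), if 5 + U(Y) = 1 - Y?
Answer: 300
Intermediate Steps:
U(Y) = -4 - Y (U(Y) = -5 + (1 - Y) = -4 - Y)
U(-3)*(-62 - 1*238) = (-4 - 1*(-3))*(-62 - 1*238) = (-4 + 3)*(-62 - 238) = -1*(-300) = 300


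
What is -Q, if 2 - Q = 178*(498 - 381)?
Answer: 20824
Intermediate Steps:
Q = -20824 (Q = 2 - 178*(498 - 381) = 2 - 178*117 = 2 - 1*20826 = 2 - 20826 = -20824)
-Q = -1*(-20824) = 20824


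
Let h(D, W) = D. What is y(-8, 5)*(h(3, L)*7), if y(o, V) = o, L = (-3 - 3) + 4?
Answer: -168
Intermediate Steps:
L = -2 (L = -6 + 4 = -2)
y(-8, 5)*(h(3, L)*7) = -24*7 = -8*21 = -168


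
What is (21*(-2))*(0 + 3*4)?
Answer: -504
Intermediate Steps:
(21*(-2))*(0 + 3*4) = -42*(0 + 12) = -42*12 = -504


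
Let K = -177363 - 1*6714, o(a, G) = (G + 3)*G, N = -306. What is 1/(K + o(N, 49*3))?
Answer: -1/162027 ≈ -6.1718e-6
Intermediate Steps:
o(a, G) = G*(3 + G) (o(a, G) = (3 + G)*G = G*(3 + G))
K = -184077 (K = -177363 - 6714 = -184077)
1/(K + o(N, 49*3)) = 1/(-184077 + (49*3)*(3 + 49*3)) = 1/(-184077 + 147*(3 + 147)) = 1/(-184077 + 147*150) = 1/(-184077 + 22050) = 1/(-162027) = -1/162027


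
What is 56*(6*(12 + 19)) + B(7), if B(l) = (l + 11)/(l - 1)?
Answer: 10419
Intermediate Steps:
B(l) = (11 + l)/(-1 + l)
56*(6*(12 + 19)) + B(7) = 56*(6*(12 + 19)) + (11 + 7)/(-1 + 7) = 56*(6*31) + 18/6 = 56*186 + (⅙)*18 = 10416 + 3 = 10419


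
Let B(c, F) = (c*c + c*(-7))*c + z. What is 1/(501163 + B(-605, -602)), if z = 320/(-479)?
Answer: -479/107059439943 ≈ -4.4742e-9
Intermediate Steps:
z = -320/479 (z = 320*(-1/479) = -320/479 ≈ -0.66806)
B(c, F) = -320/479 + c*(c² - 7*c) (B(c, F) = (c*c + c*(-7))*c - 320/479 = (c² - 7*c)*c - 320/479 = c*(c² - 7*c) - 320/479 = -320/479 + c*(c² - 7*c))
1/(501163 + B(-605, -602)) = 1/(501163 + (-320/479 + (-605)³ - 7*(-605)²)) = 1/(501163 + (-320/479 - 221445125 - 7*366025)) = 1/(501163 + (-320/479 - 221445125 - 2562175)) = 1/(501163 - 107299497020/479) = 1/(-107059439943/479) = -479/107059439943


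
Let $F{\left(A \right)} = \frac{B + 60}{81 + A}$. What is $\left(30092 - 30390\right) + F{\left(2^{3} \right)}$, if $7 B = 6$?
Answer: $- \frac{185228}{623} \approx -297.32$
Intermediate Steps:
$B = \frac{6}{7}$ ($B = \frac{1}{7} \cdot 6 = \frac{6}{7} \approx 0.85714$)
$F{\left(A \right)} = \frac{426}{7 \left(81 + A\right)}$ ($F{\left(A \right)} = \frac{\frac{6}{7} + 60}{81 + A} = \frac{426}{7 \left(81 + A\right)}$)
$\left(30092 - 30390\right) + F{\left(2^{3} \right)} = \left(30092 - 30390\right) + \frac{426}{7 \left(81 + 2^{3}\right)} = -298 + \frac{426}{7 \left(81 + 8\right)} = -298 + \frac{426}{7 \cdot 89} = -298 + \frac{426}{7} \cdot \frac{1}{89} = -298 + \frac{426}{623} = - \frac{185228}{623}$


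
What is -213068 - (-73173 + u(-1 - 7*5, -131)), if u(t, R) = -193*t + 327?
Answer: -147170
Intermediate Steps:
u(t, R) = 327 - 193*t
-213068 - (-73173 + u(-1 - 7*5, -131)) = -213068 - (-73173 + (327 - 193*(-1 - 7*5))) = -213068 - (-73173 + (327 - 193*(-1 - 35))) = -213068 - (-73173 + (327 - 193*(-36))) = -213068 - (-73173 + (327 + 6948)) = -213068 - (-73173 + 7275) = -213068 - 1*(-65898) = -213068 + 65898 = -147170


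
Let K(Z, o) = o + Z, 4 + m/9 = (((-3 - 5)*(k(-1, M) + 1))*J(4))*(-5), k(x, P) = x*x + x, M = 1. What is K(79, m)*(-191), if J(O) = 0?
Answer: -8213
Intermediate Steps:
k(x, P) = x + x² (k(x, P) = x² + x = x + x²)
m = -36 (m = -36 + 9*((((-3 - 5)*(-(1 - 1) + 1))*0)*(-5)) = -36 + 9*((-8*(-1*0 + 1)*0)*(-5)) = -36 + 9*((-8*(0 + 1)*0)*(-5)) = -36 + 9*((-8*1*0)*(-5)) = -36 + 9*(-8*0*(-5)) = -36 + 9*(0*(-5)) = -36 + 9*0 = -36 + 0 = -36)
K(Z, o) = Z + o
K(79, m)*(-191) = (79 - 36)*(-191) = 43*(-191) = -8213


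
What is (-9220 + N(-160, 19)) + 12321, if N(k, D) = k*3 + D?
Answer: 2640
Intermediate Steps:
N(k, D) = D + 3*k (N(k, D) = 3*k + D = D + 3*k)
(-9220 + N(-160, 19)) + 12321 = (-9220 + (19 + 3*(-160))) + 12321 = (-9220 + (19 - 480)) + 12321 = (-9220 - 461) + 12321 = -9681 + 12321 = 2640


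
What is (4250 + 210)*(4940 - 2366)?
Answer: 11480040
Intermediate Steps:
(4250 + 210)*(4940 - 2366) = 4460*2574 = 11480040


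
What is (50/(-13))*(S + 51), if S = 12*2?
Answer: -3750/13 ≈ -288.46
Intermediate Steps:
S = 24
(50/(-13))*(S + 51) = (50/(-13))*(24 + 51) = (50*(-1/13))*75 = -50/13*75 = -3750/13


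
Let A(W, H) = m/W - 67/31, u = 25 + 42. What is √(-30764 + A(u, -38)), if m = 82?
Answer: 5*I*√5308710227/2077 ≈ 175.4*I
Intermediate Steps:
u = 67
A(W, H) = -67/31 + 82/W (A(W, H) = 82/W - 67/31 = -67/31 + 82/W)
√(-30764 + A(u, -38)) = √(-30764 + (-67/31 + 82/67)) = √(-30764 - 1947/2077) = √(-63898775/2077) = 5*I*√5308710227/2077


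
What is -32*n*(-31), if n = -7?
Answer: -6944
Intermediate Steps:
-32*n*(-31) = -32*(-7)*(-31) = 224*(-31) = -6944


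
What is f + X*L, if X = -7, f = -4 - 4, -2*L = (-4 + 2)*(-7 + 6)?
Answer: -1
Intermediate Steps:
L = -1 (L = -(-4 + 2)*(-7 + 6)/2 = -(-1)*(-1) = -½*2 = -1)
f = -8
f + X*L = -8 - 7*(-1) = -8 + 7 = -1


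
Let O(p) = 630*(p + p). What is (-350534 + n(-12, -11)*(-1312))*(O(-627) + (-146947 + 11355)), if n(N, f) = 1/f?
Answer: 3567828841944/11 ≈ 3.2435e+11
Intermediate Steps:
O(p) = 1260*p (O(p) = 630*(2*p) = 1260*p)
(-350534 + n(-12, -11)*(-1312))*(O(-627) + (-146947 + 11355)) = (-350534 - 1312/(-11))*(1260*(-627) + (-146947 + 11355)) = (-350534 - 1/11*(-1312))*(-790020 - 135592) = (-350534 + 1312/11)*(-925612) = -3854562/11*(-925612) = 3567828841944/11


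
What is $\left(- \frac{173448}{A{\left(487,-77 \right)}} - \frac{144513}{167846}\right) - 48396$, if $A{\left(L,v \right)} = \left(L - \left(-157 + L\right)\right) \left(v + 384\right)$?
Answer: $- \frac{391560170631279}{8090009354} \approx -48400.0$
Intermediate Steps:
$A{\left(L,v \right)} = 60288 + 157 v$ ($A{\left(L,v \right)} = 157 \left(384 + v\right) = 60288 + 157 v$)
$\left(- \frac{173448}{A{\left(487,-77 \right)}} - \frac{144513}{167846}\right) - 48396 = \left(- \frac{173448}{60288 + 157 \left(-77\right)} - \frac{144513}{167846}\right) - 48396 = \left(- \frac{173448}{60288 - 12089} - \frac{144513}{167846}\right) - 48396 = \left(- \frac{173448}{48199} - \frac{144513}{167846}\right) - 48396 = - \frac{36077935095}{8090009354} - 48396 = - \frac{391560170631279}{8090009354}$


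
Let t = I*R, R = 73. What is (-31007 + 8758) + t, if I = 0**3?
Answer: -22249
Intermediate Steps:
I = 0
t = 0 (t = 0*73 = 0)
(-31007 + 8758) + t = (-31007 + 8758) + 0 = -22249 + 0 = -22249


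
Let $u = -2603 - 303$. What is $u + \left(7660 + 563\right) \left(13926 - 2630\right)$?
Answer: $92884102$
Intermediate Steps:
$u = -2906$ ($u = -2603 - 303 = -2906$)
$u + \left(7660 + 563\right) \left(13926 - 2630\right) = -2906 + \left(7660 + 563\right) \left(13926 - 2630\right) = -2906 + 8223 \left(13926 - 2630\right) = -2906 + 8223 \cdot 11296 = -2906 + 92887008 = 92884102$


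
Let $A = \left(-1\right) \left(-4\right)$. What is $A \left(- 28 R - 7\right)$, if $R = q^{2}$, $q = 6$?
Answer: $-4060$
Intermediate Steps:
$R = 36$ ($R = 6^{2} = 36$)
$A = 4$
$A \left(- 28 R - 7\right) = 4 \left(\left(-28\right) 36 - 7\right) = 4 \left(-1008 - 7\right) = 4 \left(-1015\right) = -4060$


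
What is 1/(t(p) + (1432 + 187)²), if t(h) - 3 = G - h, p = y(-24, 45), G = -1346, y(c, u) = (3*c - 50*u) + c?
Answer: 1/2622164 ≈ 3.8136e-7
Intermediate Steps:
y(c, u) = -50*u + 4*c (y(c, u) = (-50*u + 3*c) + c = -50*u + 4*c)
p = -2346 (p = -50*45 + 4*(-24) = -2250 - 96 = -2346)
t(h) = -1343 - h (t(h) = 3 + (-1346 - h) = -1343 - h)
1/(t(p) + (1432 + 187)²) = 1/((-1343 - 1*(-2346)) + (1432 + 187)²) = 1/((-1343 + 2346) + 1619²) = 1/(1003 + 2621161) = 1/2622164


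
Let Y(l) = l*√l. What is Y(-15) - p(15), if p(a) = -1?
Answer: 1 - 15*I*√15 ≈ 1.0 - 58.095*I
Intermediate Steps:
Y(l) = l^(3/2)
Y(-15) - p(15) = (-15)^(3/2) - 1*(-1) = -15*I*√15 + 1 = 1 - 15*I*√15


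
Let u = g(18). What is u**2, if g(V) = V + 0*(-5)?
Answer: 324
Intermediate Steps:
g(V) = V (g(V) = V + 0 = V)
u = 18
u**2 = 18**2 = 324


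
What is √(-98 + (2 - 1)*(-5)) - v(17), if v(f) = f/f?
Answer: -1 + I*√103 ≈ -1.0 + 10.149*I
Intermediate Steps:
v(f) = 1
√(-98 + (2 - 1)*(-5)) - v(17) = √(-98 + (2 - 1)*(-5)) - 1*1 = √(-98 + 1*(-5)) - 1 = √(-98 - 5) - 1 = √(-103) - 1 = I*√103 - 1 = -1 + I*√103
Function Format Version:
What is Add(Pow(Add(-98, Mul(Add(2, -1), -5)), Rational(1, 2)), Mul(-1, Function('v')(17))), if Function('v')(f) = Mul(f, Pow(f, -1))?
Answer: Add(-1, Mul(I, Pow(103, Rational(1, 2)))) ≈ Add(-1.0000, Mul(10.149, I))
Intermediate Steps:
Function('v')(f) = 1
Add(Pow(Add(-98, Mul(Add(2, -1), -5)), Rational(1, 2)), Mul(-1, Function('v')(17))) = Add(Pow(Add(-98, Mul(Add(2, -1), -5)), Rational(1, 2)), Mul(-1, 1)) = Add(Pow(Add(-98, Mul(1, -5)), Rational(1, 2)), -1) = Add(Pow(Add(-98, -5), Rational(1, 2)), -1) = Add(Pow(-103, Rational(1, 2)), -1) = Add(Mul(I, Pow(103, Rational(1, 2))), -1) = Add(-1, Mul(I, Pow(103, Rational(1, 2))))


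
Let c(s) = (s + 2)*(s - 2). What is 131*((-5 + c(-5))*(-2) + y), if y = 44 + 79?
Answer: 11921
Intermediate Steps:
c(s) = (-2 + s)*(2 + s) (c(s) = (2 + s)*(-2 + s) = (-2 + s)*(2 + s))
y = 123
131*((-5 + c(-5))*(-2) + y) = 131*((-5 + (-4 + (-5)²))*(-2) + 123) = 131*((-5 + (-4 + 25))*(-2) + 123) = 131*((-5 + 21)*(-2) + 123) = 131*(16*(-2) + 123) = 131*(-32 + 123) = 131*91 = 11921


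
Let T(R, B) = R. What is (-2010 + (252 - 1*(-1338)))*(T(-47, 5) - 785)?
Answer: 349440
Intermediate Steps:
(-2010 + (252 - 1*(-1338)))*(T(-47, 5) - 785) = (-2010 + (252 - 1*(-1338)))*(-47 - 785) = (-2010 + (252 + 1338))*(-832) = (-2010 + 1590)*(-832) = -420*(-832) = 349440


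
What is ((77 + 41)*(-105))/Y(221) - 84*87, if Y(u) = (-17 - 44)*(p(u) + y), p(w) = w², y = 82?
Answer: -3115610562/426329 ≈ -7308.0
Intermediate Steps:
Y(u) = -5002 - 61*u² (Y(u) = (-17 - 44)*(u² + 82) = -61*(82 + u²) = -5002 - 61*u²)
((77 + 41)*(-105))/Y(221) - 84*87 = ((77 + 41)*(-105))/(-5002 - 61*221²) - 84*87 = (118*(-105))/(-5002 - 61*48841) - 1*7308 = -12390/(-5002 - 2979301) - 7308 = -12390/(-2984303) - 7308 = -12390*(-1/2984303) - 7308 = 1770/426329 - 7308 = -3115610562/426329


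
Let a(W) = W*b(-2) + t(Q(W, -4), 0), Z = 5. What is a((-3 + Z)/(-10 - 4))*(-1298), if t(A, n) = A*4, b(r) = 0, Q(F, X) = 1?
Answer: -5192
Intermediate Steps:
t(A, n) = 4*A
a(W) = 4 (a(W) = W*0 + 4*1 = 0 + 4 = 4)
a((-3 + Z)/(-10 - 4))*(-1298) = 4*(-1298) = -5192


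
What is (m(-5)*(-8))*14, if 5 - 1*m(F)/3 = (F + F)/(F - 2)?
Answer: -1200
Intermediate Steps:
m(F) = 15 - 6*F/(-2 + F) (m(F) = 15 - 3*(F + F)/(F - 2) = 15 - 3*2*F/(-2 + F) = 15 - 6*F/(-2 + F))
(m(-5)*(-8))*14 = ((3*(-10 + 3*(-5))/(-2 - 5))*(-8))*14 = ((3*(-10 - 15)/(-7))*(-8))*14 = ((3*(-⅐)*(-25))*(-8))*14 = ((75/7)*(-8))*14 = -600/7*14 = -1200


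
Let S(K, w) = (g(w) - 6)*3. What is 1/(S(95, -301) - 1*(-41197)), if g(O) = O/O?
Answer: 1/41182 ≈ 2.4282e-5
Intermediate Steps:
g(O) = 1
S(K, w) = -15 (S(K, w) = (1 - 6)*3 = -5*3 = -15)
1/(S(95, -301) - 1*(-41197)) = 1/(-15 - 1*(-41197)) = 1/(-15 + 41197) = 1/41182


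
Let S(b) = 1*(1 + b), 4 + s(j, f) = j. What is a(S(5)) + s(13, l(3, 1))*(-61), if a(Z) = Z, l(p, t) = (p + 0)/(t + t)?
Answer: -543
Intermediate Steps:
l(p, t) = p/(2*t) (l(p, t) = p/((2*t)) = p*(1/(2*t)) = p/(2*t))
s(j, f) = -4 + j
S(b) = 1 + b
a(S(5)) + s(13, l(3, 1))*(-61) = (1 + 5) + (-4 + 13)*(-61) = 6 + 9*(-61) = 6 - 549 = -543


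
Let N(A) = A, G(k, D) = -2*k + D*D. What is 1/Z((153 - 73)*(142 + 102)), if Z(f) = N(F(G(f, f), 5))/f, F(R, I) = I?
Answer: 3904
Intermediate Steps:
G(k, D) = D**2 - 2*k (G(k, D) = -2*k + D**2 = D**2 - 2*k)
Z(f) = 5/f
1/Z((153 - 73)*(142 + 102)) = 1/(5/(((153 - 73)*(142 + 102)))) = 1/(5/((80*244))) = 1/(5/19520) = 1/(5*(1/19520)) = 1/(1/3904) = 3904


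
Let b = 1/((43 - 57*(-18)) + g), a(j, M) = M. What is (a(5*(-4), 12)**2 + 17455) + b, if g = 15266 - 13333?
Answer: 52832199/3002 ≈ 17599.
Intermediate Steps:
g = 1933
b = 1/3002 (b = 1/((43 - 57*(-18)) + 1933) = 1/((43 + 1026) + 1933) = 1/(1069 + 1933) = 1/3002 ≈ 0.00033311)
(a(5*(-4), 12)**2 + 17455) + b = (12**2 + 17455) + 1/3002 = (144 + 17455) + 1/3002 = 17599 + 1/3002 = 52832199/3002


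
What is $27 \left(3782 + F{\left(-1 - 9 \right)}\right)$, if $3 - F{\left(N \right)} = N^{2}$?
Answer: $99495$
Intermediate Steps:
$F{\left(N \right)} = 3 - N^{2}$
$27 \left(3782 + F{\left(-1 - 9 \right)}\right) = 27 \left(3782 + \left(3 - \left(-1 - 9\right)^{2}\right)\right) = 27 \left(3782 + \left(3 - \left(-10\right)^{2}\right)\right) = 27 \left(3782 + \left(3 - 100\right)\right) = 27 \left(3782 - 97\right) = 27 \cdot 3685 = 99495$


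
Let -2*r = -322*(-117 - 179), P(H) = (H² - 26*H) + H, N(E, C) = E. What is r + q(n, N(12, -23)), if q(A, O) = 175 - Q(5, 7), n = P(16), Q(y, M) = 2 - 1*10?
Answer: -47473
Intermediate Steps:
P(H) = H² - 25*H
Q(y, M) = -8 (Q(y, M) = 2 - 10 = -8)
r = -47656 (r = -(-161)*(-117 - 179) = -(-161)*(-296) = -½*95312 = -47656)
n = -144 (n = 16*(-25 + 16) = 16*(-9) = -144)
q(A, O) = 183 (q(A, O) = 175 - 1*(-8) = 175 + 8 = 183)
r + q(n, N(12, -23)) = -47656 + 183 = -47473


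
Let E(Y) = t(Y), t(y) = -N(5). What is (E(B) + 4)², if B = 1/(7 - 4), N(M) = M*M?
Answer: 441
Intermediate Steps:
N(M) = M²
t(y) = -25 (t(y) = -1*5² = -1*25 = -25)
B = ⅓ (B = 1/3 = ⅓ ≈ 0.33333)
E(Y) = -25
(E(B) + 4)² = (-25 + 4)² = (-21)² = 441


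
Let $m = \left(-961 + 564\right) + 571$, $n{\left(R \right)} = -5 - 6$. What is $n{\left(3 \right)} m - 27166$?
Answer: $-29080$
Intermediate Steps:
$n{\left(R \right)} = -11$ ($n{\left(R \right)} = -5 - 6 = -11$)
$m = 174$ ($m = -397 + 571 = 174$)
$n{\left(3 \right)} m - 27166 = \left(-11\right) 174 - 27166 = -1914 - 27166 = -29080$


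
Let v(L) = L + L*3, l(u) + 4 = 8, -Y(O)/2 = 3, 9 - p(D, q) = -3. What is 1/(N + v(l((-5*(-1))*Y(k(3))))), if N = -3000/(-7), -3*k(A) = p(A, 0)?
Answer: 7/3112 ≈ 0.0022494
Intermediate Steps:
p(D, q) = 12 (p(D, q) = 9 - 1*(-3) = 9 + 3 = 12)
k(A) = -4 (k(A) = -1/3*12 = -4)
Y(O) = -6 (Y(O) = -2*3 = -6)
l(u) = 4 (l(u) = -4 + 8 = 4)
v(L) = 4*L (v(L) = L + 3*L = 4*L)
N = 3000/7 (N = -3000*(-1/7) = 3000/7 ≈ 428.57)
1/(N + v(l((-5*(-1))*Y(k(3))))) = 1/(3000/7 + 4*4) = 1/(3000/7 + 16) = 1/(3112/7) = 7/3112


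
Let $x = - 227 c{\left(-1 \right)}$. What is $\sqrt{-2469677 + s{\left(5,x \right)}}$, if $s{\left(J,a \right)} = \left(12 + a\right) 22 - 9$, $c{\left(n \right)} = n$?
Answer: $2 i \sqrt{616107} \approx 1569.8 i$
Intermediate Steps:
$x = 227$ ($x = \left(-227\right) \left(-1\right) = 227$)
$s{\left(J,a \right)} = 255 + 22 a$ ($s{\left(J,a \right)} = \left(264 + 22 a\right) - 9 = 255 + 22 a$)
$\sqrt{-2469677 + s{\left(5,x \right)}} = \sqrt{-2469677 + \left(255 + 22 \cdot 227\right)} = \sqrt{-2469677 + \left(255 + 4994\right)} = \sqrt{-2469677 + 5249} = \sqrt{-2464428} = 2 i \sqrt{616107}$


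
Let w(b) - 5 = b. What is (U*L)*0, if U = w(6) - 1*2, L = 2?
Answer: 0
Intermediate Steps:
w(b) = 5 + b
U = 9 (U = (5 + 6) - 1*2 = 11 - 2 = 9)
(U*L)*0 = (9*2)*0 = 18*0 = 0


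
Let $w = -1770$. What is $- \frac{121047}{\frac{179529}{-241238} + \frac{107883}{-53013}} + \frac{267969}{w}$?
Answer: $\frac{101129856361938623}{2330031279810} \approx 43403.0$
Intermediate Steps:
$- \frac{121047}{\frac{179529}{-241238} + \frac{107883}{-53013}} + \frac{267969}{w} = - \frac{121047}{\frac{179529}{-241238} + \frac{107883}{-53013}} + \frac{267969}{-1770} = - \frac{121047}{179529 \left(- \frac{1}{241238}\right) + 107883 \left(- \frac{1}{53013}\right)} + 267969 \left(- \frac{1}{1770}\right) = - \frac{121047}{- \frac{179529}{241238} - \frac{35961}{17671}} - \frac{89323}{590} = - \frac{121047}{- \frac{11847616677}{4262916698}} - \frac{89323}{590} = \left(-121047\right) \left(- \frac{4262916698}{11847616677}\right) - \frac{89323}{590} = \frac{172004425847602}{3949205559} - \frac{89323}{590} = \frac{101129856361938623}{2330031279810}$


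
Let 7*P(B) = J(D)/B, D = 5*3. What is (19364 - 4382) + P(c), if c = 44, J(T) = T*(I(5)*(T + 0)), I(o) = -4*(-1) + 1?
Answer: 4615581/308 ≈ 14986.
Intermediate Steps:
I(o) = 5 (I(o) = 4 + 1 = 5)
D = 15
J(T) = 5*T² (J(T) = T*(5*(T + 0)) = T*(5*T) = 5*T²)
P(B) = 1125/(7*B) (P(B) = ((5*15²)/B)/7 = ((5*225)/B)/7 = (1125/B)/7 = 1125/(7*B))
(19364 - 4382) + P(c) = (19364 - 4382) + (1125/7)/44 = 14982 + (1125/7)*(1/44) = 14982 + 1125/308 = 4615581/308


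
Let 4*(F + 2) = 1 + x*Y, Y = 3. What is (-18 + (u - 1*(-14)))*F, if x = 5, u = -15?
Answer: -38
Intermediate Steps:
F = 2 (F = -2 + (1 + 5*3)/4 = -2 + (1 + 15)/4 = -2 + (¼)*16 = -2 + 4 = 2)
(-18 + (u - 1*(-14)))*F = (-18 + (-15 - 1*(-14)))*2 = (-18 + (-15 + 14))*2 = (-18 - 1)*2 = -19*2 = -38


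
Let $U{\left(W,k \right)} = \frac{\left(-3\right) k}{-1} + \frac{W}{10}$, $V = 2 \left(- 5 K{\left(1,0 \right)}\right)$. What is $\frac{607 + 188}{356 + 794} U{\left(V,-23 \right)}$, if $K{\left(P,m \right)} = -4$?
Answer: $- \frac{2067}{46} \approx -44.935$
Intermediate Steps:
$V = 40$ ($V = 2 \left(\left(-5\right) \left(-4\right)\right) = 2 \cdot 20 = 40$)
$U{\left(W,k \right)} = 3 k + \frac{W}{10}$ ($U{\left(W,k \right)} = - 3 k \left(-1\right) + W \frac{1}{10} = 3 k + \frac{W}{10}$)
$\frac{607 + 188}{356 + 794} U{\left(V,-23 \right)} = \frac{607 + 188}{356 + 794} \left(3 \left(-23\right) + \frac{1}{10} \cdot 40\right) = \frac{795}{1150} \left(-69 + 4\right) = 795 \cdot \frac{1}{1150} \left(-65\right) = \frac{159}{230} \left(-65\right) = - \frac{2067}{46}$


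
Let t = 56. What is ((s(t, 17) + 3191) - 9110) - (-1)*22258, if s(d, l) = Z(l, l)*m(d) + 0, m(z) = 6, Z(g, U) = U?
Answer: 16441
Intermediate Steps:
s(d, l) = 6*l (s(d, l) = l*6 + 0 = 6*l + 0 = 6*l)
((s(t, 17) + 3191) - 9110) - (-1)*22258 = ((6*17 + 3191) - 9110) - (-1)*22258 = ((102 + 3191) - 9110) - 1*(-22258) = (3293 - 9110) + 22258 = -5817 + 22258 = 16441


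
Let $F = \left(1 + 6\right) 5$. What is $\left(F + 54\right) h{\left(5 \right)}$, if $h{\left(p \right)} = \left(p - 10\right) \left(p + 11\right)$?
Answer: $-7120$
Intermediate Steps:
$F = 35$ ($F = 7 \cdot 5 = 35$)
$h{\left(p \right)} = \left(-10 + p\right) \left(11 + p\right)$
$\left(F + 54\right) h{\left(5 \right)} = \left(35 + 54\right) \left(-110 + 5 + 5^{2}\right) = 89 \left(-110 + 5 + 25\right) = 89 \left(-80\right) = -7120$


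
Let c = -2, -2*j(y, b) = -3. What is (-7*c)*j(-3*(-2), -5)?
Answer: 21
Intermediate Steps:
j(y, b) = 3/2 (j(y, b) = -½*(-3) = 3/2)
(-7*c)*j(-3*(-2), -5) = -7*(-2)*(3/2) = 14*(3/2) = 21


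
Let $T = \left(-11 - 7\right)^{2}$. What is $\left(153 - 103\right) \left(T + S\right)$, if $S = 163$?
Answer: $24350$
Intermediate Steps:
$T = 324$ ($T = \left(-18\right)^{2} = 324$)
$\left(153 - 103\right) \left(T + S\right) = \left(153 - 103\right) \left(324 + 163\right) = 50 \cdot 487 = 24350$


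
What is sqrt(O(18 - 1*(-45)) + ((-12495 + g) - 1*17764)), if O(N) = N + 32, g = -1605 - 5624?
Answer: I*sqrt(37393) ≈ 193.37*I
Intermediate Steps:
g = -7229
O(N) = 32 + N
sqrt(O(18 - 1*(-45)) + ((-12495 + g) - 1*17764)) = sqrt((32 + (18 - 1*(-45))) + ((-12495 - 7229) - 1*17764)) = sqrt((32 + (18 + 45)) + (-19724 - 17764)) = sqrt((32 + 63) - 37488) = sqrt(95 - 37488) = sqrt(-37393) = I*sqrt(37393)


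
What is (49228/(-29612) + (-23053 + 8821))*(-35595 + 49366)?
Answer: -1451075099113/7403 ≈ -1.9601e+8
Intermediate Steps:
(49228/(-29612) + (-23053 + 8821))*(-35595 + 49366) = (49228*(-1/29612) - 14232)*13771 = (-12307/7403 - 14232)*13771 = -105371803/7403*13771 = -1451075099113/7403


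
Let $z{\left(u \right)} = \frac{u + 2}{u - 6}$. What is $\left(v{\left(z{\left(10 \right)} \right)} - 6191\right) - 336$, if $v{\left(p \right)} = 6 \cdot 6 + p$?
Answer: $-6488$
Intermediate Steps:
$z{\left(u \right)} = \frac{2 + u}{-6 + u}$
$v{\left(p \right)} = 36 + p$
$\left(v{\left(z{\left(10 \right)} \right)} - 6191\right) - 336 = \left(\left(36 + \frac{2 + 10}{-6 + 10}\right) - 6191\right) - 336 = \left(\left(36 + \frac{1}{4} \cdot 12\right) - 6191\right) - 336 = \left(\left(36 + 3\right) - 6191\right) - 336 = \left(39 - 6191\right) - 336 = -6152 - 336 = -6488$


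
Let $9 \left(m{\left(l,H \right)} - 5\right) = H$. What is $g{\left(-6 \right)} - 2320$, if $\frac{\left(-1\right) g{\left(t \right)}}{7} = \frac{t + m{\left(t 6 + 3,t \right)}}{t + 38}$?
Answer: $- \frac{222685}{96} \approx -2319.6$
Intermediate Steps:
$m{\left(l,H \right)} = 5 + \frac{H}{9}$
$g{\left(t \right)} = - \frac{7 \left(5 + \frac{10 t}{9}\right)}{38 + t}$ ($g{\left(t \right)} = - 7 \frac{t + \left(5 + \frac{t}{9}\right)}{t + 38} = - 7 \frac{5 + \frac{10 t}{9}}{38 + t} = - \frac{7 \left(5 + \frac{10 t}{9}\right)}{38 + t}$)
$g{\left(-6 \right)} - 2320 = \frac{35 \left(-9 - -12\right)}{9 \left(38 - 6\right)} - 2320 = \frac{35 \left(-9 + 12\right)}{9 \cdot 32} - 2320 = \frac{35}{9} \cdot \frac{1}{32} \cdot 3 - 2320 = \frac{35}{96} - 2320 = - \frac{222685}{96}$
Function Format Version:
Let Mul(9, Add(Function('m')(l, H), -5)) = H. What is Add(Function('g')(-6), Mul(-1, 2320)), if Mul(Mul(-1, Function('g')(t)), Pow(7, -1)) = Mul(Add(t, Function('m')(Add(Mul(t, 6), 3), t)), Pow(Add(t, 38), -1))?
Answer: Rational(-222685, 96) ≈ -2319.6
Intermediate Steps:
Function('m')(l, H) = Add(5, Mul(Rational(1, 9), H))
Function('g')(t) = Mul(-7, Pow(Add(38, t), -1), Add(5, Mul(Rational(10, 9), t))) (Function('g')(t) = Mul(-7, Mul(Add(t, Add(5, Mul(Rational(1, 9), t))), Pow(Add(t, 38), -1))) = Mul(-7, Mul(Add(5, Mul(Rational(10, 9), t)), Pow(Add(38, t), -1))) = Mul(-7, Mul(Pow(Add(38, t), -1), Add(5, Mul(Rational(10, 9), t)))) = Mul(-7, Pow(Add(38, t), -1), Add(5, Mul(Rational(10, 9), t))))
Add(Function('g')(-6), Mul(-1, 2320)) = Add(Mul(Rational(35, 9), Pow(Add(38, -6), -1), Add(-9, Mul(-2, -6))), Mul(-1, 2320)) = Add(Mul(Rational(35, 9), Pow(32, -1), Add(-9, 12)), -2320) = Add(Mul(Rational(35, 9), Rational(1, 32), 3), -2320) = Add(Rational(35, 96), -2320) = Rational(-222685, 96)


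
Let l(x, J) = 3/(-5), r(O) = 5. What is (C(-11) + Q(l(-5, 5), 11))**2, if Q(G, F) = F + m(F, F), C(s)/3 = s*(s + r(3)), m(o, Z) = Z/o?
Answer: 44100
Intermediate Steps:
l(x, J) = -3/5 (l(x, J) = 3*(-1/5) = -3/5)
C(s) = 3*s*(5 + s) (C(s) = 3*(s*(s + 5)) = 3*(s*(5 + s)) = 3*s*(5 + s))
Q(G, F) = 1 + F (Q(G, F) = F + F/F = F + 1 = 1 + F)
(C(-11) + Q(l(-5, 5), 11))**2 = (3*(-11)*(5 - 11) + (1 + 11))**2 = (3*(-11)*(-6) + 12)**2 = (198 + 12)**2 = 210**2 = 44100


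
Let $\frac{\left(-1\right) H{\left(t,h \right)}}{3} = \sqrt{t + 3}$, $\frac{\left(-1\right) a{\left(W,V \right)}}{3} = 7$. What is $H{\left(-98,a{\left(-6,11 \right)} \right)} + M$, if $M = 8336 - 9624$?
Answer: $-1288 - 3 i \sqrt{95} \approx -1288.0 - 29.24 i$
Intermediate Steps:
$a{\left(W,V \right)} = -21$ ($a{\left(W,V \right)} = \left(-3\right) 7 = -21$)
$M = -1288$ ($M = 8336 - 9624 = -1288$)
$H{\left(t,h \right)} = - 3 \sqrt{3 + t}$ ($H{\left(t,h \right)} = - 3 \sqrt{t + 3} = - 3 \sqrt{3 + t}$)
$H{\left(-98,a{\left(-6,11 \right)} \right)} + M = - 3 \sqrt{3 - 98} - 1288 = - 3 \sqrt{-95} - 1288 = - 3 i \sqrt{95} - 1288 = -1288 - 3 i \sqrt{95}$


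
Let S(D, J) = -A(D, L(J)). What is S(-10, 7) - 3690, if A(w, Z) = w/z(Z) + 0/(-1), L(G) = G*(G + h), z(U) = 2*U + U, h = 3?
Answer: -77489/21 ≈ -3690.0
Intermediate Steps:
z(U) = 3*U
L(G) = G*(3 + G) (L(G) = G*(G + 3) = G*(3 + G))
A(w, Z) = w/(3*Z) (A(w, Z) = w/((3*Z)) + 0/(-1) = w*(1/(3*Z)) + 0*(-1) = w/(3*Z) + 0 = w/(3*Z))
S(D, J) = -D/(3*J*(3 + J)) (S(D, J) = -D/(3*(J*(3 + J))) = -D*1/(J*(3 + J))/3 = -D/(3*J*(3 + J)))
S(-10, 7) - 3690 = -⅓*(-10)/(7*(3 + 7)) - 3690 = -⅓*(-10)*⅐/10 - 3690 = -⅓*(-10)*⅐*⅒ - 3690 = 1/21 - 3690 = -77489/21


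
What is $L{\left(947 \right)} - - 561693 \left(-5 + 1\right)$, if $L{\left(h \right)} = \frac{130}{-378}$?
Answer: $- \frac{424639973}{189} \approx -2.2468 \cdot 10^{6}$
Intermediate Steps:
$L{\left(h \right)} = - \frac{65}{189}$ ($L{\left(h \right)} = 130 \left(- \frac{1}{378}\right) = - \frac{65}{189}$)
$L{\left(947 \right)} - - 561693 \left(-5 + 1\right) = - \frac{65}{189} - - 561693 \left(-5 + 1\right) = - \frac{65}{189} - \left(-561693\right) \left(-4\right) = - \frac{65}{189} - 2246772 = - \frac{424639973}{189}$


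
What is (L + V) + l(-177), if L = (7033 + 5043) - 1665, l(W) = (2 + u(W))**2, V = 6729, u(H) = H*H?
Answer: 981648701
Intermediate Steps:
u(H) = H**2
l(W) = (2 + W**2)**2
L = 10411 (L = 12076 - 1665 = 10411)
(L + V) + l(-177) = (10411 + 6729) + (2 + (-177)**2)**2 = 17140 + (2 + 31329)**2 = 17140 + 31331**2 = 17140 + 981631561 = 981648701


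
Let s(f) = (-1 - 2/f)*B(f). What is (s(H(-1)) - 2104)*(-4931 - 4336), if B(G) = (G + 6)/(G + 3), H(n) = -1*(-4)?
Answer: 136623381/7 ≈ 1.9518e+7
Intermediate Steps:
H(n) = 4
B(G) = (6 + G)/(3 + G)
s(f) = (-1 - 2/f)*(6 + f)/(3 + f) (s(f) = (-1 - 2/f)*((6 + f)/(3 + f)) = (-1 - 2/f)*(6 + f)/(3 + f))
(s(H(-1)) - 2104)*(-4931 - 4336) = (-1*(2 + 4)*(6 + 4)/(4*(3 + 4)) - 2104)*(-4931 - 4336) = (-1*1/4*6*10/7 - 2104)*(-9267) = (-1*1/4*1/7*6*10 - 2104)*(-9267) = (-15/7 - 2104)*(-9267) = -14743/7*(-9267) = 136623381/7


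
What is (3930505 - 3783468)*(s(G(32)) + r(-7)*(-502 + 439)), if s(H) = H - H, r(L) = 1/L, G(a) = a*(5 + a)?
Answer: 1323333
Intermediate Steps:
s(H) = 0
(3930505 - 3783468)*(s(G(32)) + r(-7)*(-502 + 439)) = (3930505 - 3783468)*(0 + (-502 + 439)/(-7)) = 147037*(0 - ⅐*(-63)) = 147037*(0 + 9) = 147037*9 = 1323333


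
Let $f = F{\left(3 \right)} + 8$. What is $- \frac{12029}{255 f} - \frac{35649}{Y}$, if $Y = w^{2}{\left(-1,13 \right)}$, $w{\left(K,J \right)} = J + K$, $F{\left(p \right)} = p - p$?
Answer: $- \frac{1034113}{4080} \approx -253.46$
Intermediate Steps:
$F{\left(p \right)} = 0$
$f = 8$ ($f = 0 + 8 = 8$)
$Y = 144$ ($Y = \left(13 - 1\right)^{2} = 12^{2} = 144$)
$- \frac{12029}{255 f} - \frac{35649}{Y} = - \frac{12029}{255 \cdot 8} - \frac{35649}{144} = - \frac{12029}{2040} - \frac{3961}{16} = - \frac{1034113}{4080}$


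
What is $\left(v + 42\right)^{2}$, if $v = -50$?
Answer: $64$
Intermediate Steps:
$\left(v + 42\right)^{2} = \left(-50 + 42\right)^{2} = \left(-8\right)^{2} = 64$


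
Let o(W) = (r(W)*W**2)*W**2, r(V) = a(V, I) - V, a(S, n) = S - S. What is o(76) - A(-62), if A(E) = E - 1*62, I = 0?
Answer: -2535525252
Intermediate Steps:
A(E) = -62 + E (A(E) = E - 62 = -62 + E)
a(S, n) = 0
r(V) = -V (r(V) = 0 - V = -V)
o(W) = -W**5 (o(W) = ((-W)*W**2)*W**2 = (-W**3)*W**2 = -W**5)
o(76) - A(-62) = -1*76**5 - (-62 - 62) = -1*2535525376 - 1*(-124) = -2535525376 + 124 = -2535525252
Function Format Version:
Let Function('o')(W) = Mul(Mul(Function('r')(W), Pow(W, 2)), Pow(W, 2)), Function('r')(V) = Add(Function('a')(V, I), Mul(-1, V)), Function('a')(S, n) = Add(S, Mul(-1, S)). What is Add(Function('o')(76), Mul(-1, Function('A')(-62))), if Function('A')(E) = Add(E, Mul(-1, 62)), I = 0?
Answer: -2535525252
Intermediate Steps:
Function('A')(E) = Add(-62, E) (Function('A')(E) = Add(E, -62) = Add(-62, E))
Function('a')(S, n) = 0
Function('r')(V) = Mul(-1, V) (Function('r')(V) = Add(0, Mul(-1, V)) = Mul(-1, V))
Function('o')(W) = Mul(-1, Pow(W, 5)) (Function('o')(W) = Mul(Mul(Mul(-1, W), Pow(W, 2)), Pow(W, 2)) = Mul(Mul(-1, Pow(W, 3)), Pow(W, 2)) = Mul(-1, Pow(W, 5)))
Add(Function('o')(76), Mul(-1, Function('A')(-62))) = Add(Mul(-1, Pow(76, 5)), Mul(-1, Add(-62, -62))) = Add(Mul(-1, 2535525376), Mul(-1, -124)) = Add(-2535525376, 124) = -2535525252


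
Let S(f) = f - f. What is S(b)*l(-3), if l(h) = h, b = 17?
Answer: 0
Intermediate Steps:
S(f) = 0
S(b)*l(-3) = 0*(-3) = 0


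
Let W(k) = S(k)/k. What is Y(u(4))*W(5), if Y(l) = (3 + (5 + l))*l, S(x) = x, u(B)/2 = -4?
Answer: 0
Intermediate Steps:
u(B) = -8 (u(B) = 2*(-4) = -8)
W(k) = 1 (W(k) = k/k = 1)
Y(l) = l*(8 + l) (Y(l) = (8 + l)*l = l*(8 + l))
Y(u(4))*W(5) = -8*(8 - 8)*1 = -8*0*1 = 0*1 = 0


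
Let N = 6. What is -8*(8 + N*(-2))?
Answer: 32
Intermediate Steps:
-8*(8 + N*(-2)) = -8*(8 + 6*(-2)) = -8*(8 - 12) = -8*(-4) = 32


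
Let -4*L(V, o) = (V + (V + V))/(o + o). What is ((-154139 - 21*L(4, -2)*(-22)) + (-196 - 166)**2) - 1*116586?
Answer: -278669/2 ≈ -1.3933e+5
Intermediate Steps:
L(V, o) = -3*V/(8*o) (L(V, o) = -(V + (V + V))/(4*(o + o)) = -(V + 2*V)/(4*(2*o)) = -3*V*1/(2*o)/4 = -3*V/(8*o))
((-154139 - 21*L(4, -2)*(-22)) + (-196 - 166)**2) - 1*116586 = ((-154139 - (-63)*4/(8*(-2))*(-22)) + (-196 - 166)**2) - 1*116586 = ((-154139 - (-63)*4*(-1)/(8*2)*(-22)) + (-362)**2) - 116586 = ((-154139 - 21*3/4*(-22)) + 131044) - 116586 = ((-154139 - 63/4*(-22)) + 131044) - 116586 = ((-154139 + 693/2) + 131044) - 116586 = (-307585/2 + 131044) - 116586 = -45497/2 - 116586 = -278669/2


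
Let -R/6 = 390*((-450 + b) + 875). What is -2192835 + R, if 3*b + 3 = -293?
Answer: -2956455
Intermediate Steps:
b = -296/3 (b = -1 + (⅓)*(-293) = -1 - 293/3 = -296/3 ≈ -98.667)
R = -763620 (R = -2340*((-450 - 296/3) + 875) = -2340*(-1646/3 + 875) = -2340*979/3 = -6*127270 = -763620)
-2192835 + R = -2192835 - 763620 = -2956455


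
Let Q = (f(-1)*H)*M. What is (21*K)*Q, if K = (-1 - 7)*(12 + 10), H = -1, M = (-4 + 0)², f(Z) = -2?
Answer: -118272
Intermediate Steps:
M = 16 (M = (-4)² = 16)
K = -176 (K = -8*22 = -176)
Q = 32 (Q = -2*(-1)*16 = 2*16 = 32)
(21*K)*Q = (21*(-176))*32 = -3696*32 = -118272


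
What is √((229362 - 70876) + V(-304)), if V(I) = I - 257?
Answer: 5*√6317 ≈ 397.40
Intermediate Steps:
V(I) = -257 + I
√((229362 - 70876) + V(-304)) = √((229362 - 70876) + (-257 - 304)) = √(158486 - 561) = √157925 = 5*√6317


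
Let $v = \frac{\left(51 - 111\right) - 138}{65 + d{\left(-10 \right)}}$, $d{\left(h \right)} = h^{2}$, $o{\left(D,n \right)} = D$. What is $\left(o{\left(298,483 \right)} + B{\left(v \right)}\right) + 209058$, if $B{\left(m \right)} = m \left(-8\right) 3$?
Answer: $\frac{1046924}{5} \approx 2.0938 \cdot 10^{5}$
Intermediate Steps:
$v = - \frac{6}{5}$ ($v = \frac{\left(51 - 111\right) - 138}{65 + \left(-10\right)^{2}} = \frac{-60 - 138}{65 + 100} = - \frac{198}{165} = \left(-198\right) \frac{1}{165} = - \frac{6}{5} \approx -1.2$)
$B{\left(m \right)} = - 24 m$ ($B{\left(m \right)} = - 8 m 3 = - 24 m$)
$\left(o{\left(298,483 \right)} + B{\left(v \right)}\right) + 209058 = \left(298 - - \frac{144}{5}\right) + 209058 = \left(298 + \frac{144}{5}\right) + 209058 = \frac{1634}{5} + 209058 = \frac{1046924}{5}$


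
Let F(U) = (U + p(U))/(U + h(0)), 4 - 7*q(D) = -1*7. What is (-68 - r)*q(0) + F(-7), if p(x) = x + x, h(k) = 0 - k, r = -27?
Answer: -430/7 ≈ -61.429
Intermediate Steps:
h(k) = -k
q(D) = 11/7 (q(D) = 4/7 - (-1)*7/7 = 4/7 - 1/7*(-7) = 4/7 + 1 = 11/7)
p(x) = 2*x
F(U) = 3 (F(U) = (U + 2*U)/(U - 1*0) = (3*U)/(U + 0) = (3*U)/U = 3)
(-68 - r)*q(0) + F(-7) = (-68 - 1*(-27))*(11/7) + 3 = (-68 + 27)*(11/7) + 3 = -41*11/7 + 3 = -451/7 + 3 = -430/7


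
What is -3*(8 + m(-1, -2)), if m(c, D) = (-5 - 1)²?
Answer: -132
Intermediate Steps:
m(c, D) = 36 (m(c, D) = (-6)² = 36)
-3*(8 + m(-1, -2)) = -3*(8 + 36) = -3*44 = -132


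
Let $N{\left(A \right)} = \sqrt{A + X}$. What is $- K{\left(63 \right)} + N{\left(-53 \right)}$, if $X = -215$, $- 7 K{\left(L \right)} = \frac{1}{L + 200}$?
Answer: $\frac{1}{1841} + 2 i \sqrt{67} \approx 0.00054318 + 16.371 i$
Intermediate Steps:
$K{\left(L \right)} = - \frac{1}{7 \left(200 + L\right)}$ ($K{\left(L \right)} = - \frac{1}{7 \left(L + 200\right)} = - \frac{1}{7 \left(200 + L\right)}$)
$N{\left(A \right)} = \sqrt{-215 + A}$ ($N{\left(A \right)} = \sqrt{A - 215} = \sqrt{-215 + A}$)
$- K{\left(63 \right)} + N{\left(-53 \right)} = - \frac{-1}{1400 + 7 \cdot 63} + \sqrt{-215 - 53} = - \frac{-1}{1400 + 441} + \sqrt{-268} = - \frac{-1}{1841} + 2 i \sqrt{67} = \left(-1\right) \left(- \frac{1}{1841}\right) + 2 i \sqrt{67} = \frac{1}{1841} + 2 i \sqrt{67}$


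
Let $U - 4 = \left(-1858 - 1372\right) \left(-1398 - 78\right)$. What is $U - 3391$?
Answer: $4764093$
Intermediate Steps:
$U = 4767484$ ($U = 4 + \left(-1858 - 1372\right) \left(-1398 - 78\right) = 4 - -4767480 = 4 + 4767480 = 4767484$)
$U - 3391 = 4767484 - 3391 = 4764093$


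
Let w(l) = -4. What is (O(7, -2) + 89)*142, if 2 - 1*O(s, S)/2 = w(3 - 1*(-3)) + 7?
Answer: 12354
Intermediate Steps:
O(s, S) = -2 (O(s, S) = 4 - 2*(-4 + 7) = 4 - 2*3 = 4 - 6 = -2)
(O(7, -2) + 89)*142 = (-2 + 89)*142 = 87*142 = 12354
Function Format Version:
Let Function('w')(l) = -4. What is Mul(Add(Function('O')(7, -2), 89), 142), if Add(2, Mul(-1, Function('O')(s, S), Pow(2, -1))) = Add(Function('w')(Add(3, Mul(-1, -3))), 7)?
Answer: 12354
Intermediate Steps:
Function('O')(s, S) = -2 (Function('O')(s, S) = Add(4, Mul(-2, Add(-4, 7))) = Add(4, Mul(-2, 3)) = Add(4, -6) = -2)
Mul(Add(Function('O')(7, -2), 89), 142) = Mul(Add(-2, 89), 142) = Mul(87, 142) = 12354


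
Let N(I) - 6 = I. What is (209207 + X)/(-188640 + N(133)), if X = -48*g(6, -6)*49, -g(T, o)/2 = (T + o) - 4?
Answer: -190391/188501 ≈ -1.0100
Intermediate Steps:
g(T, o) = 8 - 2*T - 2*o (g(T, o) = -2*((T + o) - 4) = -2*(-4 + T + o) = 8 - 2*T - 2*o)
N(I) = 6 + I
X = -18816 (X = -48*(8 - 2*6 - 2*(-6))*49 = -48*(8 - 12 + 12)*49 = -48*8*49 = -384*49 = -18816)
(209207 + X)/(-188640 + N(133)) = (209207 - 18816)/(-188640 + (6 + 133)) = 190391/(-188640 + 139) = 190391/(-188501) = 190391*(-1/188501) = -190391/188501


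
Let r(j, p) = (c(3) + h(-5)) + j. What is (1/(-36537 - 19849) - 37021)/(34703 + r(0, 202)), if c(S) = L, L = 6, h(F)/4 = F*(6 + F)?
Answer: -2087466107/1955973954 ≈ -1.0672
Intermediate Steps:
h(F) = 4*F*(6 + F) (h(F) = 4*(F*(6 + F)) = 4*F*(6 + F))
c(S) = 6
r(j, p) = -14 + j (r(j, p) = (6 + 4*(-5)*(6 - 5)) + j = (6 + 4*(-5)*1) + j = (6 - 20) + j = -14 + j)
(1/(-36537 - 19849) - 37021)/(34703 + r(0, 202)) = (1/(-36537 - 19849) - 37021)/(34703 + (-14 + 0)) = (1/(-56386) - 37021)/(34703 - 14) = (-1/56386 - 37021)/34689 = -2087466107/56386*1/34689 = -2087466107/1955973954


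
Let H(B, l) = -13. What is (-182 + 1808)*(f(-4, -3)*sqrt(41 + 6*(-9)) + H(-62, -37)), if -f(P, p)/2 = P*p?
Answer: -21138 - 39024*I*sqrt(13) ≈ -21138.0 - 1.407e+5*I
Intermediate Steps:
f(P, p) = -2*P*p
(-182 + 1808)*(f(-4, -3)*sqrt(41 + 6*(-9)) + H(-62, -37)) = (-182 + 1808)*((-2*(-4)*(-3))*sqrt(41 + 6*(-9)) - 13) = 1626*(-24*sqrt(41 - 54) - 13) = 1626*(-24*I*sqrt(13) - 13) = 1626*(-13 - 24*I*sqrt(13)) = -21138 - 39024*I*sqrt(13)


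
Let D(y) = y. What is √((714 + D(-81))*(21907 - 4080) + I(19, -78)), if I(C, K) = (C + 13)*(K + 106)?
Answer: √11285387 ≈ 3359.4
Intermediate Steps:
I(C, K) = (13 + C)*(106 + K)
√((714 + D(-81))*(21907 - 4080) + I(19, -78)) = √((714 - 81)*(21907 - 4080) + (1378 + 13*(-78) + 106*19 + 19*(-78))) = √(633*17827 + (1378 - 1014 + 2014 - 1482)) = √(11284491 + 896) = √11285387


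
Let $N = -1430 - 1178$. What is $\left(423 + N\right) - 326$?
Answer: $-2511$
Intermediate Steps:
$N = -2608$
$\left(423 + N\right) - 326 = \left(423 - 2608\right) - 326 = -2185 - 326 = -2511$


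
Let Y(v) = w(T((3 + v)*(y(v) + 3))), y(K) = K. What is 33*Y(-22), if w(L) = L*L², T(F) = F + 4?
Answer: 1604695125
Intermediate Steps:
T(F) = 4 + F
w(L) = L³
Y(v) = (4 + (3 + v)²)³ (Y(v) = (4 + (3 + v)*(v + 3))³ = (4 + (3 + v)*(3 + v))³ = (4 + (3 + v)²)³)
33*Y(-22) = 33*(13 + (-22)² + 6*(-22))³ = 33*(13 + 484 - 132)³ = 33*365³ = 33*48627125 = 1604695125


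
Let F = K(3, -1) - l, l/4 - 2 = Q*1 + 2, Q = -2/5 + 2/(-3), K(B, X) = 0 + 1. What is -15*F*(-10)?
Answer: -1610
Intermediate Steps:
K(B, X) = 1
Q = -16/15 (Q = -2*⅕ + 2*(-⅓) = -⅖ - ⅔ = -16/15 ≈ -1.0667)
l = 176/15 (l = 8 + 4*(-16/15*1 + 2) = 8 + 4*(-16/15 + 2) = 8 + 4*(14/15) = 8 + 56/15 = 176/15 ≈ 11.733)
F = -161/15 (F = 1 - 1*176/15 = 1 - 176/15 = -161/15 ≈ -10.733)
-15*F*(-10) = -15*(-161/15)*(-10) = 161*(-10) = -1610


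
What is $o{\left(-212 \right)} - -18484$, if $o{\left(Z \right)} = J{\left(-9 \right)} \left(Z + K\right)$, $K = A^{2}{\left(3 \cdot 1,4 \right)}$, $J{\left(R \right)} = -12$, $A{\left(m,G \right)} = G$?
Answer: $20836$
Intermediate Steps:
$K = 16$ ($K = 4^{2} = 16$)
$o{\left(Z \right)} = -192 - 12 Z$ ($o{\left(Z \right)} = - 12 \left(Z + 16\right) = - 12 \left(16 + Z\right) = -192 - 12 Z$)
$o{\left(-212 \right)} - -18484 = \left(-192 - -2544\right) - -18484 = \left(-192 + 2544\right) + 18484 = 2352 + 18484 = 20836$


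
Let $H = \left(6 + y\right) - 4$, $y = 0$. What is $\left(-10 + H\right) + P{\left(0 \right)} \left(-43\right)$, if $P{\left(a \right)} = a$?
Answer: $-8$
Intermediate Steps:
$H = 2$ ($H = \left(6 + 0\right) - 4 = 6 - 4 = 2$)
$\left(-10 + H\right) + P{\left(0 \right)} \left(-43\right) = \left(-10 + 2\right) + 0 \left(-43\right) = -8 + 0 = -8$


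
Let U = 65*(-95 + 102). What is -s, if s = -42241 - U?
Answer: 42696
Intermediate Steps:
U = 455 (U = 65*7 = 455)
s = -42696 (s = -42241 - 1*455 = -42241 - 455 = -42696)
-s = -1*(-42696) = 42696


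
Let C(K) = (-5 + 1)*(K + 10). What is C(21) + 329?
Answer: 205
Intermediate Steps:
C(K) = -40 - 4*K (C(K) = -4*(10 + K) = -40 - 4*K)
C(21) + 329 = (-40 - 4*21) + 329 = (-40 - 84) + 329 = -124 + 329 = 205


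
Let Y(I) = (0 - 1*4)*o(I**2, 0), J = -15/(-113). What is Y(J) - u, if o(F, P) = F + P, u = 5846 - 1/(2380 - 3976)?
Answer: -119138977273/20379324 ≈ -5846.1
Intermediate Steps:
J = 15/113 (J = -15*(-1/113) = 15/113 ≈ 0.13274)
u = 9330217/1596 (u = 5846 - 1/(-1596) = 5846 - 1*(-1/1596) = 5846 + 1/1596 = 9330217/1596 ≈ 5846.0)
Y(I) = -4*I**2 (Y(I) = (0 - 1*4)*(I**2 + 0) = (0 - 4)*I**2 = -4*I**2)
Y(J) - u = -4*(15/113)**2 - 1*9330217/1596 = -4*225/12769 - 9330217/1596 = -900/12769 - 9330217/1596 = -119138977273/20379324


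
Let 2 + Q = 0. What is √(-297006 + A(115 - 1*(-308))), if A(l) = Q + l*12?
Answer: 2*I*√72983 ≈ 540.31*I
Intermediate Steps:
Q = -2 (Q = -2 + 0 = -2)
A(l) = -2 + 12*l (A(l) = -2 + l*12 = -2 + 12*l)
√(-297006 + A(115 - 1*(-308))) = √(-297006 + (-2 + 12*(115 - 1*(-308)))) = √(-297006 + (-2 + 12*(115 + 308))) = √(-297006 + (-2 + 12*423)) = √(-297006 + (-2 + 5076)) = √(-297006 + 5074) = √(-291932) = 2*I*√72983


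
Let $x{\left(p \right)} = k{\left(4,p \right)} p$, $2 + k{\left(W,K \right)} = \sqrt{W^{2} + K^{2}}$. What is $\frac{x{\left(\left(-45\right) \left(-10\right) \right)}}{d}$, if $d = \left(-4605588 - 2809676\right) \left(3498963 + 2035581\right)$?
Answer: $\frac{75}{3420008739968} - \frac{75 \sqrt{50629}}{3420008739968} \approx -4.9125 \cdot 10^{-9}$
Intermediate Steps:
$k{\left(W,K \right)} = -2 + \sqrt{K^{2} + W^{2}}$ ($k{\left(W,K \right)} = -2 + \sqrt{W^{2} + K^{2}} = -2 + \sqrt{K^{2} + W^{2}}$)
$x{\left(p \right)} = p \left(-2 + \sqrt{16 + p^{2}}\right)$ ($x{\left(p \right)} = \left(-2 + \sqrt{p^{2} + 4^{2}}\right) p = \left(-2 + \sqrt{p^{2} + 16}\right) p = \left(-2 + \sqrt{16 + p^{2}}\right) p = p \left(-2 + \sqrt{16 + p^{2}}\right)$)
$d = -41040104879616$ ($d = \left(-7415264\right) 5534544 = -41040104879616$)
$\frac{x{\left(\left(-45\right) \left(-10\right) \right)}}{d} = \frac{\left(-45\right) \left(-10\right) \left(-2 + \sqrt{16 + \left(\left(-45\right) \left(-10\right)\right)^{2}}\right)}{-41040104879616} = 450 \left(-2 + \sqrt{16 + 450^{2}}\right) \left(- \frac{1}{41040104879616}\right) = 450 \left(-2 + \sqrt{16 + 202500}\right) \left(- \frac{1}{41040104879616}\right) = 450 \left(-2 + \sqrt{202516}\right) \left(- \frac{1}{41040104879616}\right) = 450 \left(-2 + 2 \sqrt{50629}\right) \left(- \frac{1}{41040104879616}\right) = \left(-900 + 900 \sqrt{50629}\right) \left(- \frac{1}{41040104879616}\right) = \frac{75}{3420008739968} - \frac{75 \sqrt{50629}}{3420008739968}$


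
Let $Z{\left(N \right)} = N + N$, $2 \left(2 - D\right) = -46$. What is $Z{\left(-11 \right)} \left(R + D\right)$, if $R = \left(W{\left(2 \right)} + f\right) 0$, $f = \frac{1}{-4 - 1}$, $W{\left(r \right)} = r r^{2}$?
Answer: $-550$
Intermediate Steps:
$D = 25$ ($D = 2 - -23 = 2 + 23 = 25$)
$Z{\left(N \right)} = 2 N$
$W{\left(r \right)} = r^{3}$
$f = - \frac{1}{5}$ ($f = \frac{1}{-5} = - \frac{1}{5} \approx -0.2$)
$R = 0$ ($R = \left(2^{3} - \frac{1}{5}\right) 0 = \left(8 - \frac{1}{5}\right) 0 = \frac{39}{5} \cdot 0 = 0$)
$Z{\left(-11 \right)} \left(R + D\right) = 2 \left(-11\right) \left(0 + 25\right) = \left(-22\right) 25 = -550$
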